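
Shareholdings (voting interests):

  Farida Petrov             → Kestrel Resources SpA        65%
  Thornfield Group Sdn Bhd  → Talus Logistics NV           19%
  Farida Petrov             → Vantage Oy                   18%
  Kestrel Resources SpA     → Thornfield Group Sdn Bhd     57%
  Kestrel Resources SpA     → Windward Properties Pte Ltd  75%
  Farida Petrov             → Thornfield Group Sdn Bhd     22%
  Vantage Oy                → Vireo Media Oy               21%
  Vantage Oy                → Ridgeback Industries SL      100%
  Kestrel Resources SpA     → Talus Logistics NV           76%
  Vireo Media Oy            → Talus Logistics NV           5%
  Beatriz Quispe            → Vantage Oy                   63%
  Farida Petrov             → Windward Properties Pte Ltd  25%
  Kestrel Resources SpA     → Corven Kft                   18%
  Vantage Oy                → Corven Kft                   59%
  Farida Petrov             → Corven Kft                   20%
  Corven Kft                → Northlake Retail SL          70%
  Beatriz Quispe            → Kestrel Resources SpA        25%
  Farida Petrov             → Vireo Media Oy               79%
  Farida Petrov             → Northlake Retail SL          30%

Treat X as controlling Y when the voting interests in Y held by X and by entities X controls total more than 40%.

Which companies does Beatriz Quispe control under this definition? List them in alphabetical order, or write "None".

Corven Kft, Northlake Retail SL, Ridgeback Industries SL, Vantage Oy

Beatriz holds 63% of Vantage, so Beatriz controls Vantage.
Vantage holds 59% of Corven, so Beatriz controls Corven.
Vantage holds 100% of Ridgeback, so Beatriz controls Ridgeback.
Corven holds 70% of Northlake, so Beatriz controls Northlake.
No other company's threshold is met.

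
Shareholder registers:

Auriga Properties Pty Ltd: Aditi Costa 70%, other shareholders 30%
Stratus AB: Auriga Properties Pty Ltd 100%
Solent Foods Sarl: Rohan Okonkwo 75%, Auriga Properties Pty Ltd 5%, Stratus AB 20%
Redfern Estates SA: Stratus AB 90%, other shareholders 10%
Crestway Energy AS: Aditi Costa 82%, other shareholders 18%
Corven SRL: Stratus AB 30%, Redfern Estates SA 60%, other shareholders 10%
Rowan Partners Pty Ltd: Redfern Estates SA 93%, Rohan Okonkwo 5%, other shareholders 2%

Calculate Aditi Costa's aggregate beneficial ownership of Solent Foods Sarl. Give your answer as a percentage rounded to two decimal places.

17.50%

Aditi reaches Solent along 2 paths.
Via Auriga: 70% × 5% = 3.5%.
Via Auriga → Stratus: 70% × 100% × 20% = 14%.
Total: 3.5% + 14% = 17.5%.
Rounded: 17.50%.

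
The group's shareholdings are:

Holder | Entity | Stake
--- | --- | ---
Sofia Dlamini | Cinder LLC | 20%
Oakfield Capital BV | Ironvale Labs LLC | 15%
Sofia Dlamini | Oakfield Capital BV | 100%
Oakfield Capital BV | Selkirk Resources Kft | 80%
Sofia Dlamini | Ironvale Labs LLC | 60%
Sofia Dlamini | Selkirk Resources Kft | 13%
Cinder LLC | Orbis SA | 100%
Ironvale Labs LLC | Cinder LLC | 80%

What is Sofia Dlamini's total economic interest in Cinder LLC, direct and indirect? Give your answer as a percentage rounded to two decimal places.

80.00%

Sofia reaches Cinder along 3 paths.
Direct stake: 20% = 20%.
Via Oakfield → Ironvale: 100% × 15% × 80% = 12%.
Via Ironvale: 60% × 80% = 48%.
Total: 20% + 12% + 48% = 80%.
Rounded: 80.00%.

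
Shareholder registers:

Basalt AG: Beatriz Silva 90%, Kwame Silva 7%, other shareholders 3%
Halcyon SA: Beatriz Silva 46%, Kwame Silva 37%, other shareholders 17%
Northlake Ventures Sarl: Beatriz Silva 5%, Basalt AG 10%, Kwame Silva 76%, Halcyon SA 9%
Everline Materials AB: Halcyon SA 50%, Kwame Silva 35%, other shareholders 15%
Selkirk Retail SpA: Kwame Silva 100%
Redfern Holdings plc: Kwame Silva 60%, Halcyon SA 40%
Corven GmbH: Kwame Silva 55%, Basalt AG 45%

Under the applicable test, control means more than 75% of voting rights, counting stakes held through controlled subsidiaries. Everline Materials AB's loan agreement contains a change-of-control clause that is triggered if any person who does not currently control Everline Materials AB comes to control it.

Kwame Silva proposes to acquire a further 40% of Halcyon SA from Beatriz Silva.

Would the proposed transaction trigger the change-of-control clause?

The purchase adds only to Kwame's holdings (Beatriz's stake shrinks), so Kwame is the only person who could newly come to control Everline.
Kwame holds 76% of Northlake, so Kwame controls Northlake.
Kwame holds 100% of Selkirk, so Kwame controls Selkirk.
In Everline, Kwame's side holds only 35%, not > 75%.
So before the transaction, Kwame does not control Everline.
After the purchase, Kwame's direct stake in Halcyon rises to 37% + 40% = 77%, and Beatriz's stake falls to 6%.
Kwame holds 77% of Halcyon, so Kwame controls Halcyon.
Halcyon and Kwame together hold 50% + 35% = 85% of Everline, so Kwame controls Everline.
Kwame did not control Everline before and does after, so the clause is triggered.

Yes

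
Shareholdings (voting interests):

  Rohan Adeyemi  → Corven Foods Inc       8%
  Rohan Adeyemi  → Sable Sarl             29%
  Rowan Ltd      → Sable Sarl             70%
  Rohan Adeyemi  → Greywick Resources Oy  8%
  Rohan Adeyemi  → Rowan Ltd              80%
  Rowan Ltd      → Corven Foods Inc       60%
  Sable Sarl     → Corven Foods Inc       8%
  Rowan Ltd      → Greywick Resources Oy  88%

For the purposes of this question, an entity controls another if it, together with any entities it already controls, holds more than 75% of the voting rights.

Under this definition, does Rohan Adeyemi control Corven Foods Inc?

Rohan holds 80% of Rowan, so Rohan controls Rowan.
Rohan and Rowan together hold 29% + 70% = 99% of Sable, so Rohan controls Sable.
Rowan and Sable and Rohan together hold 60% + 8% + 8% = 76% of Corven, so Rohan controls Corven.

Yes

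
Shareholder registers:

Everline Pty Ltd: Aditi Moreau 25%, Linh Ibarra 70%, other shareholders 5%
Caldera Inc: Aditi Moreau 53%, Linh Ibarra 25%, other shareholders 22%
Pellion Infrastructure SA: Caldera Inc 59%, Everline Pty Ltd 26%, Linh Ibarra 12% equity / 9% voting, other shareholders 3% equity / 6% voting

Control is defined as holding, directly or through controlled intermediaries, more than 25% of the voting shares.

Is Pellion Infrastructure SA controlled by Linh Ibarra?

Yes

Linh holds 70% of Everline, so Linh controls Everline.
Everline and Linh together hold 26% + 9% = 35% of Pellion, so Linh controls Pellion.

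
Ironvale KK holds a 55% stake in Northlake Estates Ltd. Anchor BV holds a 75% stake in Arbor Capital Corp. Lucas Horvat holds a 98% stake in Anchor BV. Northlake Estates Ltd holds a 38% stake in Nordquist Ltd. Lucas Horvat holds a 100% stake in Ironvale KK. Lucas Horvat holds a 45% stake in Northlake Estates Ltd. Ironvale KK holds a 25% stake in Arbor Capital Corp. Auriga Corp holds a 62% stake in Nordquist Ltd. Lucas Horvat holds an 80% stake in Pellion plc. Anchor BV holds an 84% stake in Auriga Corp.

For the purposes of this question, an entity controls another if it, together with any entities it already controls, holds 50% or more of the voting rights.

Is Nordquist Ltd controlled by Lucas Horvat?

Yes

Lucas holds 100% of Ironvale, so Lucas controls Ironvale.
Lucas and Ironvale together hold 45% + 55% = 100% of Northlake, so Lucas controls Northlake.
Lucas holds 98% of Anchor, so Lucas controls Anchor.
Anchor holds 84% of Auriga, so Lucas controls Auriga.
Auriga and Northlake together hold 62% + 38% = 100% of Nordquist, so Lucas controls Nordquist.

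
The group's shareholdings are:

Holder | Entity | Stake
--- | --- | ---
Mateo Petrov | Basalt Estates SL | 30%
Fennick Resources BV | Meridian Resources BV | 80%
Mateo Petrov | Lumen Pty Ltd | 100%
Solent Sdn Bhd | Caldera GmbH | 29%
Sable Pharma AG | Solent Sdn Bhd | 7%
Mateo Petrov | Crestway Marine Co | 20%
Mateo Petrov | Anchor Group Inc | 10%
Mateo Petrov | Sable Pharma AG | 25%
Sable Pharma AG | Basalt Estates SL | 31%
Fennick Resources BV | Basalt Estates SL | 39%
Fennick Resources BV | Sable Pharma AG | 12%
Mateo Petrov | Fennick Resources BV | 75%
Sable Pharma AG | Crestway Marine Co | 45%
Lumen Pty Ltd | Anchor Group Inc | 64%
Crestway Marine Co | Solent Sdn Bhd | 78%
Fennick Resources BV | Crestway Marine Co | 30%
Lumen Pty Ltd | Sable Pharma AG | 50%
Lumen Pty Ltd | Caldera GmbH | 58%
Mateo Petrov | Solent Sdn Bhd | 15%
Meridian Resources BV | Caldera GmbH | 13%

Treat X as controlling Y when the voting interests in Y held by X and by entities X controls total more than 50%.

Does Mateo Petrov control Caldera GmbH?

Mateo holds 100% of Lumen, so Mateo controls Lumen.
Mateo holds 75% of Fennick, so Mateo controls Fennick.
Mateo and Fennick and Lumen together hold 25% + 12% + 50% = 87% of Sable, so Mateo controls Sable.
Fennick and Mateo and Sable together hold 30% + 20% + 45% = 95% of Crestway, so Mateo controls Crestway.
Mateo and Crestway and Sable together hold 15% + 78% + 7% = 100% of Solent, so Mateo controls Solent.
Fennick holds 80% of Meridian, so Mateo controls Meridian.
Solent and Meridian and Lumen together hold 29% + 13% + 58% = 100% of Caldera, so Mateo controls Caldera.

Yes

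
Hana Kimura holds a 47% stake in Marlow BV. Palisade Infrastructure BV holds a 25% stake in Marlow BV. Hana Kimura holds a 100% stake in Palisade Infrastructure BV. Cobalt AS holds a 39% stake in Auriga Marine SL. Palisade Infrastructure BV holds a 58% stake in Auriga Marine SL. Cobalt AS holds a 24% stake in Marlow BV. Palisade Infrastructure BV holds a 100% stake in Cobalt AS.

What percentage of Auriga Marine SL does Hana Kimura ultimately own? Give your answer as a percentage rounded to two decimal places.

Hana reaches Auriga along 2 paths.
Via Palisade → Cobalt: 100% × 100% × 39% = 39%.
Via Palisade: 100% × 58% = 58%.
Total: 39% + 58% = 97%.
Rounded: 97.00%.

97.00%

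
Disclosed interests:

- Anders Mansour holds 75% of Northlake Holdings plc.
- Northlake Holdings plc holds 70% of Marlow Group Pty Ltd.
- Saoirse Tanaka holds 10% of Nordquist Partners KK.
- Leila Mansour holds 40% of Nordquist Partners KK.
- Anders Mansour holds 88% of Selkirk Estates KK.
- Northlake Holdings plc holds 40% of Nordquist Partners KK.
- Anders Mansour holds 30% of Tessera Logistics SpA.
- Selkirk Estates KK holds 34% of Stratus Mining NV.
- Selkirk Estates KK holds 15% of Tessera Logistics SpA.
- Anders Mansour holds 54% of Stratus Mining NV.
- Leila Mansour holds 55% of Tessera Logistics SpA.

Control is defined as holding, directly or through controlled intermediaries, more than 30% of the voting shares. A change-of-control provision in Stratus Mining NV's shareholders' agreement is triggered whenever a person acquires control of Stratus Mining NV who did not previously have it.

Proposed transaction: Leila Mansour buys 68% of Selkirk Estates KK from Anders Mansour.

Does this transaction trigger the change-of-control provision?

Yes

The purchase adds only to Leila's holdings (Anders's stake shrinks), so Leila is the only person who could newly come to control Stratus.
Leila holds 55% of Tessera, so Leila controls Tessera.
Leila holds 40% of Nordquist, so Leila controls Nordquist.
Neither Leila nor any entity Leila controls holds any voting interest in Stratus.
So before the transaction, Leila does not control Stratus.
After the purchase, Leila holds 68% of Selkirk directly, and Anders's stake falls to 20%.
Leila holds 68% of Selkirk, so Leila controls Selkirk.
Selkirk holds 34% of Stratus, so Leila controls Stratus.
Leila did not control Stratus before and does after, so the clause is triggered.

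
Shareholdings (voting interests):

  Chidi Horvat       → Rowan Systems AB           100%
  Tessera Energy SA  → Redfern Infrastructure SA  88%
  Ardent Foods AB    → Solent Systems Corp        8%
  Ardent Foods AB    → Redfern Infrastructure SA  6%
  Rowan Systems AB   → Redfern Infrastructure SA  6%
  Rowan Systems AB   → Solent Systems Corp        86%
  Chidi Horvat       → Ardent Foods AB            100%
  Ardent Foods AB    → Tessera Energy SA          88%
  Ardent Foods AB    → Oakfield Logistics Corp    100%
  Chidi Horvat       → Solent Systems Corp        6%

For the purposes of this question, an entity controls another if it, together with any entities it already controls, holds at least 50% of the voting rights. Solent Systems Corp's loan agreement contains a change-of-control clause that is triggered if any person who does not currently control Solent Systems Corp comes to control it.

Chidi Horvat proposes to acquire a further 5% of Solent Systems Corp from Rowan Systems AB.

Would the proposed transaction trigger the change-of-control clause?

No

The purchase adds only to Chidi's holdings (Rowan's stake shrinks), so Chidi is the only person who could newly come to control Solent.
Chidi holds 100% of Rowan, so Chidi controls Rowan.
Chidi holds 100% of Ardent, so Chidi controls Ardent.
Chidi and Ardent and Rowan together hold 6% + 8% + 86% = 100% of Solent, so Chidi controls Solent.
So Chidi already controls Solent before the transaction.
After the purchase, Chidi's direct stake in Solent rises to 6% + 5% = 11%, and Rowan's stake falls to 81%.
Chidi controlled Solent already, so this is not a new person acquiring control; every other person's position is unchanged or reduced.
No new person acquires control, so the clause is not triggered.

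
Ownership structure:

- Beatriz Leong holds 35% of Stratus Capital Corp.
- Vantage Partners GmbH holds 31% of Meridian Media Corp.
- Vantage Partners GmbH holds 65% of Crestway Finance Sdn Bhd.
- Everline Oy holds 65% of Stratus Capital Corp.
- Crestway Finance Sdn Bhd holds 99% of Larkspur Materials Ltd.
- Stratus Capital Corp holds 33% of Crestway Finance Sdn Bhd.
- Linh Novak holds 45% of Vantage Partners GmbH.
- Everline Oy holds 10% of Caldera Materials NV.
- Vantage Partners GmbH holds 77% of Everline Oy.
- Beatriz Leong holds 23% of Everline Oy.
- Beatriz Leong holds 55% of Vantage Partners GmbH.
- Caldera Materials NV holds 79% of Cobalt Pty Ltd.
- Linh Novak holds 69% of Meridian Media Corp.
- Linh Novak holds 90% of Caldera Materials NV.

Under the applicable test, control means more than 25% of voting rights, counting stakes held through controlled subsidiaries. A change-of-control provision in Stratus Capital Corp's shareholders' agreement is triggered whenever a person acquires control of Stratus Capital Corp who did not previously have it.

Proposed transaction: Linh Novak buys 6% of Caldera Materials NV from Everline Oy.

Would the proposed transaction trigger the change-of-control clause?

No

The purchase adds only to Linh's holdings (Everline's stake shrinks), so Linh is the only person who could newly come to control Stratus.
Linh holds 45% of Vantage, so Linh controls Vantage.
Vantage holds 77% of Everline, so Linh controls Everline.
Everline holds 65% of Stratus, so Linh controls Stratus.
So Linh already controls Stratus before the transaction.
After the purchase, Linh's direct stake in Caldera rises to 90% + 6% = 96%, and Everline's stake falls to 4%.
Linh controlled Stratus already, so this is not a new person acquiring control; every other person's position is unchanged or reduced.
No new person acquires control, so the clause is not triggered.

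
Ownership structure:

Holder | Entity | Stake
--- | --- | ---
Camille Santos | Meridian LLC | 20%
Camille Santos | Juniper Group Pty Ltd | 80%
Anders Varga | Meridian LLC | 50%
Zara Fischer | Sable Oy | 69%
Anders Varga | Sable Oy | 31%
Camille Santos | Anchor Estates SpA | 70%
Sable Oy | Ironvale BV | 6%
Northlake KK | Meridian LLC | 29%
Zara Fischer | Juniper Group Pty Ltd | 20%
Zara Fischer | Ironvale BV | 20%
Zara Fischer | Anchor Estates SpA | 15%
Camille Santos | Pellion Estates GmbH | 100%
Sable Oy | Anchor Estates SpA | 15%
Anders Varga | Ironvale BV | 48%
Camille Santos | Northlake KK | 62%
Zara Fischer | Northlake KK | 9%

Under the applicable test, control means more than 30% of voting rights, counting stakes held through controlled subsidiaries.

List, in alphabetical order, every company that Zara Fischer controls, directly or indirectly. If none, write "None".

Sable Oy

Zara holds 69% of Sable, so Zara controls Sable.
No other company's threshold is met.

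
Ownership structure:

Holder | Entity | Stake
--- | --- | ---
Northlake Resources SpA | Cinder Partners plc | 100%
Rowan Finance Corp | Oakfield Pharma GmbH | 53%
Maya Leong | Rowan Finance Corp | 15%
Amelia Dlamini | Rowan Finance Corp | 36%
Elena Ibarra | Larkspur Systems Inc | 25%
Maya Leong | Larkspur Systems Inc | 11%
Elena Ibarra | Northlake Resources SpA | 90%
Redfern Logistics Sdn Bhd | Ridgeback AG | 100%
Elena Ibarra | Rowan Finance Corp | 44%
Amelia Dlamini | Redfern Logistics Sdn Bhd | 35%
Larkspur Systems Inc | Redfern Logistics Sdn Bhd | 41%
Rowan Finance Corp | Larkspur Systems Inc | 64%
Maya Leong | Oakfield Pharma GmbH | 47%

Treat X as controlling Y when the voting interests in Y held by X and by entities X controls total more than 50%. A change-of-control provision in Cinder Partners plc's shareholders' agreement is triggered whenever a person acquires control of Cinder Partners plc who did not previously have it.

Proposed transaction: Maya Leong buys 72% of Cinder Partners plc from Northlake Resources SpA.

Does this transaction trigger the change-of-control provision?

Yes

The purchase adds only to Maya's holdings (Northlake's stake shrinks), so Maya is the only person who could newly come to control Cinder.
Maya's largest direct stake is 47% in Oakfield, which does not meet the threshold, so Maya controls no company.
Neither Maya nor any entity Maya controls holds any voting interest in Cinder.
So before the transaction, Maya does not control Cinder.
After the purchase, Maya holds 72% of Cinder directly, and Northlake's stake falls to 28%.
Maya holds 72% of Cinder, so Maya controls Cinder.
Maya did not control Cinder before and does after, so the clause is triggered.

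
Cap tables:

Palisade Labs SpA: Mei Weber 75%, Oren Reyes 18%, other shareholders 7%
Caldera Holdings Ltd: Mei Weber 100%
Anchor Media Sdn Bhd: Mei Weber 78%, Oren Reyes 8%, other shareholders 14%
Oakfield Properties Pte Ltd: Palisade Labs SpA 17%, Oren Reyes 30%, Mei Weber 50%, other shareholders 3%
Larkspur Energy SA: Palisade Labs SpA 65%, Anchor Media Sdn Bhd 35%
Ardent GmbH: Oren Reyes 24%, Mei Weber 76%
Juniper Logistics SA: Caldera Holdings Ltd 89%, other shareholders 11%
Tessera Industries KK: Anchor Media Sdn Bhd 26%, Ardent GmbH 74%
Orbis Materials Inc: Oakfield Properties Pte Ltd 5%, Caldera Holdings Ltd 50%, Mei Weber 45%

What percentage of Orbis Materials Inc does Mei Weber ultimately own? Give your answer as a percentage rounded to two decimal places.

Mei reaches Orbis along 4 paths.
Via Palisade → Oakfield: 75% × 17% × 5% = 0.6375%.
Via Oakfield: 50% × 5% = 2.5%.
Via Caldera: 100% × 50% = 50%.
Direct stake: 45% = 45%.
Total: 0.6375% + 2.5% + 50% + 45% = 98.1375%.
Rounded: 98.14%.

98.14%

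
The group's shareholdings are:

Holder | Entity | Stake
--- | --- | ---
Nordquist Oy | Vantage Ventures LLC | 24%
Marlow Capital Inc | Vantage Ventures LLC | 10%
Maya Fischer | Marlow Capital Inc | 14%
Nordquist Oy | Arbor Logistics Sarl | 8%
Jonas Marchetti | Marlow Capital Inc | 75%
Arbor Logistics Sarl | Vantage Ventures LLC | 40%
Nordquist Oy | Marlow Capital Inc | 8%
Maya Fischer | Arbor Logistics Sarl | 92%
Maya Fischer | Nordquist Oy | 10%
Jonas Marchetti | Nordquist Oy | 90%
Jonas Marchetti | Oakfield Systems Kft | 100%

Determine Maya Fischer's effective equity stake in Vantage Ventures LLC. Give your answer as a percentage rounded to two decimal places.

41.00%

Maya reaches Vantage along 5 paths.
Via Marlow: 14% × 10% = 1.4%.
Via Nordquist → Marlow: 10% × 8% × 10% = 0.08%.
Via Nordquist: 10% × 24% = 2.4%.
Via Nordquist → Arbor: 10% × 8% × 40% = 0.32%.
Via Arbor: 92% × 40% = 36.8%.
Total: 1.4% + 0.08% + 2.4% + 0.32% + 36.8% = 41%.
Rounded: 41.00%.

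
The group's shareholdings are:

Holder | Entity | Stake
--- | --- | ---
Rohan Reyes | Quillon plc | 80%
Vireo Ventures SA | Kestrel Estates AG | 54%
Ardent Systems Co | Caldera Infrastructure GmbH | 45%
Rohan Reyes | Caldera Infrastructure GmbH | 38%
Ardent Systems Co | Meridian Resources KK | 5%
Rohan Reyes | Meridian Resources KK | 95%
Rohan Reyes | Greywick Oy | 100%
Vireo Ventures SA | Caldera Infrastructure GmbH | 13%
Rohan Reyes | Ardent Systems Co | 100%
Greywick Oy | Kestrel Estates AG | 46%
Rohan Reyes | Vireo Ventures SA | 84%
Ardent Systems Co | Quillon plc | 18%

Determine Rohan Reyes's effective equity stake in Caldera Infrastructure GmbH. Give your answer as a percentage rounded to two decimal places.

Rohan reaches Caldera along 3 paths.
Via Ardent: 100% × 45% = 45%.
Direct stake: 38% = 38%.
Via Vireo: 84% × 13% = 10.92%.
Total: 45% + 38% + 10.92% = 93.92%.

93.92%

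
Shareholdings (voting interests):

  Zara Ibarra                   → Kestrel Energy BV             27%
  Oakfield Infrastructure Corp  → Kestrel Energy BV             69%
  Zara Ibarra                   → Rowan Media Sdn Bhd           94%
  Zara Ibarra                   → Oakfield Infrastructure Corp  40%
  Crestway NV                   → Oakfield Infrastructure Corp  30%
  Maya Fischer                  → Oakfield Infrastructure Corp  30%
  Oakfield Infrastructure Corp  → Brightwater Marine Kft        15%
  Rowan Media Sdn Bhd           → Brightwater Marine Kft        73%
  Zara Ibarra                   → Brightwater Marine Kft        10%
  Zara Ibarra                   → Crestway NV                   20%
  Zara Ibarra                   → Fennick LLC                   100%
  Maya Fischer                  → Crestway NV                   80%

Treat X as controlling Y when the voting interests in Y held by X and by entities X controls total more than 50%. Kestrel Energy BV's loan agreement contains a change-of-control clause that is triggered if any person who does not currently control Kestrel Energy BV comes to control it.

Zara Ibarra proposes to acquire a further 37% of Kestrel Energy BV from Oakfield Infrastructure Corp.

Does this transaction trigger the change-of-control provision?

Yes

The purchase adds only to Zara's holdings (Oakfield's stake shrinks), so Zara is the only person who could newly come to control Kestrel.
Zara holds 94% of Rowan, so Zara controls Rowan.
Zara holds 100% of Fennick, so Zara controls Fennick.
Zara and Rowan together hold 10% + 73% = 83% of Brightwater, so Zara controls Brightwater.
In Kestrel, Zara's side holds only 27%, not > 50%.
So before the transaction, Zara does not control Kestrel.
After the purchase, Zara's direct stake in Kestrel rises to 27% + 37% = 64%, and Oakfield's stake falls to 32%.
Zara holds 64% of Kestrel, so Zara controls Kestrel.
Zara did not control Kestrel before and does after, so the clause is triggered.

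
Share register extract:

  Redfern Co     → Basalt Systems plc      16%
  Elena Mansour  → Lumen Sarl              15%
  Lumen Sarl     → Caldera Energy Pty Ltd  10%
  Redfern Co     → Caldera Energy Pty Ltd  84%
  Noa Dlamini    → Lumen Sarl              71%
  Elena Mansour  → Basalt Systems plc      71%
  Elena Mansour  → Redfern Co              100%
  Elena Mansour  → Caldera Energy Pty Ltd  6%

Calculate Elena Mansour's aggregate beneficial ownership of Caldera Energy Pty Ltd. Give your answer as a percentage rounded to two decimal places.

91.50%

Elena reaches Caldera along 3 paths.
Via Redfern: 100% × 84% = 84%.
Direct stake: 6% = 6%.
Via Lumen: 15% × 10% = 1.5%.
Total: 84% + 6% + 1.5% = 91.5%.
Rounded: 91.50%.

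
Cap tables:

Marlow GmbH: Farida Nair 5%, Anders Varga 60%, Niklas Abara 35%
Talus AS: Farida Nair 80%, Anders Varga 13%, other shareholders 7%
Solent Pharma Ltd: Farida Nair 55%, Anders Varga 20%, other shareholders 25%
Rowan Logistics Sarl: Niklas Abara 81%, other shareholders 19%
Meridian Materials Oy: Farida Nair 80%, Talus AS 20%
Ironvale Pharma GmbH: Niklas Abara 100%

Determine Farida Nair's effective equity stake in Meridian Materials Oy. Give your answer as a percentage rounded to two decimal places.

Farida reaches Meridian along 2 paths.
Direct stake: 80% = 80%.
Via Talus: 80% × 20% = 16%.
Total: 80% + 16% = 96%.
Rounded: 96.00%.

96.00%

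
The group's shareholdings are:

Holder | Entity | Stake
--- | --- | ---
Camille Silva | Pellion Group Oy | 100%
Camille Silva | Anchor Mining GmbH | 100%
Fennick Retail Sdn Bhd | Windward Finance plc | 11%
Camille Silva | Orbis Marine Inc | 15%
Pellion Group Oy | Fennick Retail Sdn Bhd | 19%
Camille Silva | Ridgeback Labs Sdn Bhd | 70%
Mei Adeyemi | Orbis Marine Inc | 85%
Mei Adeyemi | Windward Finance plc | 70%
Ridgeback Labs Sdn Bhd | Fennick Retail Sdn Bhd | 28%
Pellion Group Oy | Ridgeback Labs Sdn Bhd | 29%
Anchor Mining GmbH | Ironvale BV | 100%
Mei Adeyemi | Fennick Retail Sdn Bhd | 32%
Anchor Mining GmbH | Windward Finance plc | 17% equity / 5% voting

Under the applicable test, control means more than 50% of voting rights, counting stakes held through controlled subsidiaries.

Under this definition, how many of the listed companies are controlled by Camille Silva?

4

Camille holds 100% of Pellion, so Camille controls Pellion.
Camille and Pellion together hold 70% + 29% = 99% of Ridgeback, so Camille controls Ridgeback.
Camille holds 100% of Anchor, so Camille controls Anchor.
Anchor holds 100% of Ironvale, so Camille controls Ironvale.
No other company's threshold is met.
Camille controls 4 companies.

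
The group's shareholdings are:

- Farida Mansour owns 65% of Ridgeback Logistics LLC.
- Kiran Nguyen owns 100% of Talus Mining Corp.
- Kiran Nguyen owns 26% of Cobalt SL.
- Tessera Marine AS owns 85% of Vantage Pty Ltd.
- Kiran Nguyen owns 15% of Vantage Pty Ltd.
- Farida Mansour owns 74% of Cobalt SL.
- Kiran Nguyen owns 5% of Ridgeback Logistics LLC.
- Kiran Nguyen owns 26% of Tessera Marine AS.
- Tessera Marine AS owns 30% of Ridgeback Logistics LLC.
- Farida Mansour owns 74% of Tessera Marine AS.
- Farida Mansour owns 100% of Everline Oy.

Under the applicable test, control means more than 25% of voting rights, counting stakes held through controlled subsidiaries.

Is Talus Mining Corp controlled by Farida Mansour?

Farida holds 74% of Cobalt, so Farida controls Cobalt.
Farida holds 74% of Tessera, so Farida controls Tessera.
Tessera and Farida together hold 30% + 65% = 95% of Ridgeback, so Farida controls Ridgeback.
Tessera holds 85% of Vantage, so Farida controls Vantage.
Farida holds 100% of Everline, so Farida controls Everline.
Neither Farida nor any entity Farida controls holds any voting interest in Talus.
So Farida does not control Talus.

No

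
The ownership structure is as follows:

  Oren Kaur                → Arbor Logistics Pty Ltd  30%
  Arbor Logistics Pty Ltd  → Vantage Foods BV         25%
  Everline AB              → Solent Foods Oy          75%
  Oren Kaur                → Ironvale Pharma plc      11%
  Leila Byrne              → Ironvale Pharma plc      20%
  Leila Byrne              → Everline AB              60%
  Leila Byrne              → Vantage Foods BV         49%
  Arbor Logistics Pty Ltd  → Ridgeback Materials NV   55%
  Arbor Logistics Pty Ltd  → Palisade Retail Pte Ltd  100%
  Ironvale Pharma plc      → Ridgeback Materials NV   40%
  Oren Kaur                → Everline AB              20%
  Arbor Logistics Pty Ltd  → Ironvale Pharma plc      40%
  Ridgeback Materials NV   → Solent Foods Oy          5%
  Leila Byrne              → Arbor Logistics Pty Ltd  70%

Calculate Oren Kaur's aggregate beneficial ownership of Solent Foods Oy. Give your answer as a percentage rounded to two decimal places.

16.29%

Oren reaches Solent along 4 paths.
Via Everline: 20% × 75% = 15%.
Via Arbor → Ridgeback: 30% × 55% × 5% = 0.825%.
Via Arbor → Ironvale → Ridgeback: 30% × 40% × 40% × 5% = 0.24%.
Via Ironvale → Ridgeback: 11% × 40% × 5% = 0.22%.
Total: 15% + 0.825% + 0.24% + 0.22% = 16.285%.
Rounded: 16.29%.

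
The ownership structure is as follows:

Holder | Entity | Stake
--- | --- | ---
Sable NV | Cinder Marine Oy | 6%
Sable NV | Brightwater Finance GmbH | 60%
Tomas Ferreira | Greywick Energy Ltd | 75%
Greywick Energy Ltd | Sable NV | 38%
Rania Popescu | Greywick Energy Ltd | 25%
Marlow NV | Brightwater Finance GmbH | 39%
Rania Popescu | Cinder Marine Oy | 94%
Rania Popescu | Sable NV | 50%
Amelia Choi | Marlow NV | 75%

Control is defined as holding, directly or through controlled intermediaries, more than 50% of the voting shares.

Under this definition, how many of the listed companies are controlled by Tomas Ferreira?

1

Tomas holds 75% of Greywick, so Tomas controls Greywick.
No other company's threshold is met.
Tomas controls 1 company.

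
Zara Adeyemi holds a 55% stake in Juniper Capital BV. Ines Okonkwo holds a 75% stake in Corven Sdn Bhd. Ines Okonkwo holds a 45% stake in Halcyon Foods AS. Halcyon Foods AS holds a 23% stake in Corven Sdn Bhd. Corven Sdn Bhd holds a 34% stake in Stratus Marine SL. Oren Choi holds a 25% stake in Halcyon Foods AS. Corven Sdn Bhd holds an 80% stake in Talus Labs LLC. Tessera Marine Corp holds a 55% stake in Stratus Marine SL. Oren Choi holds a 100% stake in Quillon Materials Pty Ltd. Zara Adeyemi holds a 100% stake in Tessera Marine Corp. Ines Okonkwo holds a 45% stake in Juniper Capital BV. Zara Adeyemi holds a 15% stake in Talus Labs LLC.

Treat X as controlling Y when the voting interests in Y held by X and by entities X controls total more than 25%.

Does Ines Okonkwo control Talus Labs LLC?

Yes

Ines holds 45% of Halcyon, so Ines controls Halcyon.
Ines and Halcyon together hold 75% + 23% = 98% of Corven, so Ines controls Corven.
Corven holds 80% of Talus, so Ines controls Talus.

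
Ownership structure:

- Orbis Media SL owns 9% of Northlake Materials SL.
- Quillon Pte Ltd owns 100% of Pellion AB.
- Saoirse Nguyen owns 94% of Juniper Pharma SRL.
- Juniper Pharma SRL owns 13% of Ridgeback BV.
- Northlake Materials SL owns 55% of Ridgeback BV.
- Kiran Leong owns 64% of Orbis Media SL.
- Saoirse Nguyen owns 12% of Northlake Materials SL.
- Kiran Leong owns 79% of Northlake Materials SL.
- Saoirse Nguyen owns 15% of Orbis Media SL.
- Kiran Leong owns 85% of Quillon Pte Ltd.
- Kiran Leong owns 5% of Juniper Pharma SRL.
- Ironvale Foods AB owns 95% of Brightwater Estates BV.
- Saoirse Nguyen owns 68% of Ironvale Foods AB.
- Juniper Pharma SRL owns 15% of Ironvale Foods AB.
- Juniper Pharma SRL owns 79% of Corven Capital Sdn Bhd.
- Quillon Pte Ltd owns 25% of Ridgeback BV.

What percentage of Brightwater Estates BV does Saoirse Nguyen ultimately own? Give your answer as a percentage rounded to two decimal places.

78.00%

Saoirse reaches Brightwater along 2 paths.
Via Ironvale: 68% × 95% = 64.6%.
Via Juniper → Ironvale: 94% × 15% × 95% = 13.395%.
Total: 64.6% + 13.395% = 77.995%.
Rounded: 78.00%.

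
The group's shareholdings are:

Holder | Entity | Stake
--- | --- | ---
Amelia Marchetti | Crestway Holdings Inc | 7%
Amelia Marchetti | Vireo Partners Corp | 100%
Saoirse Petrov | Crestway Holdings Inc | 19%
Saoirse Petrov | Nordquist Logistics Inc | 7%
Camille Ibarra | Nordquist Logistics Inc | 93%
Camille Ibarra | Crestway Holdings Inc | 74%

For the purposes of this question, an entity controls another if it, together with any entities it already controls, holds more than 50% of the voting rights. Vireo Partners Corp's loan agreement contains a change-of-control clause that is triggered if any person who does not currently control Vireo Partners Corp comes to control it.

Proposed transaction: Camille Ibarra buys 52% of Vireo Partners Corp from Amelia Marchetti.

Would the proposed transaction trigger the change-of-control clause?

The purchase adds only to Camille's holdings (Amelia's stake shrinks), so Camille is the only person who could newly come to control Vireo.
Camille holds 74% of Crestway, so Camille controls Crestway.
Camille holds 93% of Nordquist, so Camille controls Nordquist.
Neither Camille nor any entity Camille controls holds any voting interest in Vireo.
So before the transaction, Camille does not control Vireo.
After the purchase, Camille holds 52% of Vireo directly, and Amelia's stake falls to 48%.
Camille holds 52% of Vireo, so Camille controls Vireo.
Camille did not control Vireo before and does after, so the clause is triggered.

Yes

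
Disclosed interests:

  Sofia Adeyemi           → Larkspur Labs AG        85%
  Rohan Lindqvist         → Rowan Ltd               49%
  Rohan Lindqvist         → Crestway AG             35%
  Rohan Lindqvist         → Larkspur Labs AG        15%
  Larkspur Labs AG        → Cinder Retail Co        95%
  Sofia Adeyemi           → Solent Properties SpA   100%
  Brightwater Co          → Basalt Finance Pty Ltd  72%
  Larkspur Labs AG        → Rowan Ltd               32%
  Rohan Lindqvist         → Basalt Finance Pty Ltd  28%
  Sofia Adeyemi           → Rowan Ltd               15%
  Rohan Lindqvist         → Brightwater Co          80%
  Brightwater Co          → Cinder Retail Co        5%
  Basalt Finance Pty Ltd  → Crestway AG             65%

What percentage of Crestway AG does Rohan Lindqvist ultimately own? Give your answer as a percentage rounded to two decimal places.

Rohan reaches Crestway along 3 paths.
Direct stake: 35% = 35%.
Via Brightwater → Basalt: 80% × 72% × 65% = 37.44%.
Via Basalt: 28% × 65% = 18.2%.
Total: 35% + 37.44% + 18.2% = 90.64%.

90.64%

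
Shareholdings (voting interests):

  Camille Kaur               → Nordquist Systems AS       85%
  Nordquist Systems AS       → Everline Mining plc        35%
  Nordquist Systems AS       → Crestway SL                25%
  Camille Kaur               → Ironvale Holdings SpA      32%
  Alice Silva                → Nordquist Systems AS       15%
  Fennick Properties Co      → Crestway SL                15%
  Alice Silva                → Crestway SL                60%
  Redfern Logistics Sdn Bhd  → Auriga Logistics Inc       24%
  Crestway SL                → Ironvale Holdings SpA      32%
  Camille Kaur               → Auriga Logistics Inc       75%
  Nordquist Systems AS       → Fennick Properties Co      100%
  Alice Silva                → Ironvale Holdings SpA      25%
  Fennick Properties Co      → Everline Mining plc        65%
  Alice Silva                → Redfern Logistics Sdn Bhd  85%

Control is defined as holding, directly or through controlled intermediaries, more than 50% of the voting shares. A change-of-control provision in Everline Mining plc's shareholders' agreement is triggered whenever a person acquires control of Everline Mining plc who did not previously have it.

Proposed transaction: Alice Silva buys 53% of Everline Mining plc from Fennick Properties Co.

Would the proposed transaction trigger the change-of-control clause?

The purchase adds only to Alice's holdings (Fennick's stake shrinks), so Alice is the only person who could newly come to control Everline.
Alice holds 85% of Redfern, so Alice controls Redfern.
Alice holds 60% of Crestway, so Alice controls Crestway.
Alice and Crestway together hold 25% + 32% = 57% of Ironvale, so Alice controls Ironvale.
Neither Alice nor any entity Alice controls holds any voting interest in Everline.
So before the transaction, Alice does not control Everline.
After the purchase, Alice holds 53% of Everline directly, and Fennick's stake falls to 12%.
Alice holds 53% of Everline, so Alice controls Everline.
Alice did not control Everline before and does after, so the clause is triggered.

Yes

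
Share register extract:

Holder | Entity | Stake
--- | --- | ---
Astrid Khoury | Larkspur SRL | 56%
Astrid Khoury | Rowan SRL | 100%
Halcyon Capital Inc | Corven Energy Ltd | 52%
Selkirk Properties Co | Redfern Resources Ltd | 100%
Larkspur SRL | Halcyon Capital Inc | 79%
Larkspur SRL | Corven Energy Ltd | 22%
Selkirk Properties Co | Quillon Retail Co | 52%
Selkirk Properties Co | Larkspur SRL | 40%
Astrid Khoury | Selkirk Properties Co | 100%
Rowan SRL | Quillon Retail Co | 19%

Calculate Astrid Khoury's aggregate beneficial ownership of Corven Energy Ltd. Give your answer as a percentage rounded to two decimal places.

Astrid reaches Corven along 4 paths.
Via Larkspur: 56% × 22% = 12.32%.
Via Selkirk → Larkspur: 100% × 40% × 22% = 8.8%.
Via Larkspur → Halcyon: 56% × 79% × 52% = 23.0048%.
Via Selkirk → Larkspur → Halcyon: 100% × 40% × 79% × 52% = 16.432%.
Total: 12.32% + 8.8% + 23.0048% + 16.432% = 60.5568%.
Rounded: 60.56%.

60.56%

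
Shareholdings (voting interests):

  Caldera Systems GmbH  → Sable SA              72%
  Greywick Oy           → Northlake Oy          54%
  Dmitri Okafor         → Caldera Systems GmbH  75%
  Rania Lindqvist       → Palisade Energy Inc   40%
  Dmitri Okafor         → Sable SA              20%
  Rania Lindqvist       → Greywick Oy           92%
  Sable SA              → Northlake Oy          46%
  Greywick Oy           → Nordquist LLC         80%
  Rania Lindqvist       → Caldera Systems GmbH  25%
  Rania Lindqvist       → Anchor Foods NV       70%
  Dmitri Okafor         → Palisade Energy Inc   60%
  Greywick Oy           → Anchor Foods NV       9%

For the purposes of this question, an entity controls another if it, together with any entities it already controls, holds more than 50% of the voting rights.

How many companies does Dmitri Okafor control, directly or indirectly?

Dmitri holds 60% of Palisade, so Dmitri controls Palisade.
Dmitri holds 75% of Caldera, so Dmitri controls Caldera.
Caldera and Dmitri together hold 72% + 20% = 92% of Sable, so Dmitri controls Sable.
No other company's threshold is met.
Dmitri controls 3 companies.

3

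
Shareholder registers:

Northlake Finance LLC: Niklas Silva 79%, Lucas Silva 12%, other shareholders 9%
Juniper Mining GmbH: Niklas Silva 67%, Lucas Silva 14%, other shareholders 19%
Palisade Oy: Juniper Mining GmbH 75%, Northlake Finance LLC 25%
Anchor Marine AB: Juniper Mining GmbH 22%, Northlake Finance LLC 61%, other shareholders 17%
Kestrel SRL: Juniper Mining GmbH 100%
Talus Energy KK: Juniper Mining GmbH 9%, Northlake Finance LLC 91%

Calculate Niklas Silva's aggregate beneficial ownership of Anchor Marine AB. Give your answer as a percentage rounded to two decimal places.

62.93%

Niklas reaches Anchor along 2 paths.
Via Juniper: 67% × 22% = 14.74%.
Via Northlake: 79% × 61% = 48.19%.
Total: 14.74% + 48.19% = 62.93%.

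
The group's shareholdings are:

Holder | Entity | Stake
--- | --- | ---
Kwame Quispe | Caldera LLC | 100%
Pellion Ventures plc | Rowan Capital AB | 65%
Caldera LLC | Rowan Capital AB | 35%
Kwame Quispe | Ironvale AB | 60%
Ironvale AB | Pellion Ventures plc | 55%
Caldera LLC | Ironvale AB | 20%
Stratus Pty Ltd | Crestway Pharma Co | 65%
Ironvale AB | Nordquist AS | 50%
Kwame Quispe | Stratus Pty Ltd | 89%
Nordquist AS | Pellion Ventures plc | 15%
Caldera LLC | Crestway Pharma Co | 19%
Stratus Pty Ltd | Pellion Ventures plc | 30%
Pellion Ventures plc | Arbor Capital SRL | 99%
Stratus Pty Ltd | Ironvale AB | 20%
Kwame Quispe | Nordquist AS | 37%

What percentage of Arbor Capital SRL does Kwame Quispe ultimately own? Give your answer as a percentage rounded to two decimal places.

92.44%

Kwame reaches Arbor along 8 paths.
Via Stratus → Pellion: 89% × 30% × 99% = 26.433%.
Via Nordquist → Pellion: 37% × 15% × 99% = 5.4945%.
Via Caldera → Ironvale → Nordquist → Pellion: 100% × 20% × 50% × 15% × 99% = 1.485%.
Via Ironvale → Nordquist → Pellion: 60% × 50% × 15% × 99% = 4.455%.
Via Stratus → Ironvale → Nordquist → Pellion: 89% × 20% × 50% × 15% × 99% = 1.32165%.
Via Caldera → Ironvale → Pellion: 100% × 20% × 55% × 99% = 10.89%.
Via Ironvale → Pellion: 60% × 55% × 99% = 32.67%.
Via Stratus → Ironvale → Pellion: 89% × 20% × 55% × 99% = 9.6921%.
Total: 26.433% + 5.4945% + 1.485% + 4.455% + 1.32165% + 10.89% + 32.67% + 9.6921% = 92.44125%.
Rounded: 92.44%.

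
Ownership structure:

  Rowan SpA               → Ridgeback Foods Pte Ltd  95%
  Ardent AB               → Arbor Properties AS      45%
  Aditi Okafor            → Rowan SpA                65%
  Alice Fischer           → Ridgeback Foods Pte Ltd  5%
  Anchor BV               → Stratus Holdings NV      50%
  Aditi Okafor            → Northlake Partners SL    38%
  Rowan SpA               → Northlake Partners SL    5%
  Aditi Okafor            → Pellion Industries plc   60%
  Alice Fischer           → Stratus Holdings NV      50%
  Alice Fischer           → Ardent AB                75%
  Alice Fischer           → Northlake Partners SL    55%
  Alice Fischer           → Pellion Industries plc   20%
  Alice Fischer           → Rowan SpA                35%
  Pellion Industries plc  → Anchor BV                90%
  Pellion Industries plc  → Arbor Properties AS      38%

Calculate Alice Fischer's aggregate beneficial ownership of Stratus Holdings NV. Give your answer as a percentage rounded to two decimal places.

Alice reaches Stratus along 2 paths.
Via Pellion → Anchor: 20% × 90% × 50% = 9%.
Direct stake: 50% = 50%.
Total: 9% + 50% = 59%.
Rounded: 59.00%.

59.00%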